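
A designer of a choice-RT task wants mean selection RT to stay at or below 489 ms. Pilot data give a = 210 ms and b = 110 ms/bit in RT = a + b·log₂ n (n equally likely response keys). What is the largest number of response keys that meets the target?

Information budget: (489 − 210)/110 = 2.5364 bits, so n ≤ 2^2.5364 = 5.801 → at most 5.

5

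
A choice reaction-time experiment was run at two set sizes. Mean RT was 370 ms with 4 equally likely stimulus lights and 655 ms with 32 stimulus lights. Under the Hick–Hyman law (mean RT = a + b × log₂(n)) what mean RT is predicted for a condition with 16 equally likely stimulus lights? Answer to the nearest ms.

560 ms

With log₂ n on the abscissa the relation is linear; from the two conditions:
  b = (655 − 370) / (log₂ 32 − log₂ 4) = 285 / (5 − 2) = 95 ms/bit
  a = 370 − 95 × 2 = 180 ms
Then RT(16) = 180 + 95 × log₂ 16 = 180 + 95 × 4 ≈ 560.000 ms.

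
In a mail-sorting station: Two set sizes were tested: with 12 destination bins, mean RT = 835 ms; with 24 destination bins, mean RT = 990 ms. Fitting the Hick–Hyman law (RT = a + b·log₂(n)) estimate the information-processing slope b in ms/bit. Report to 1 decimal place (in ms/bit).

155.0 ms/bit

b = (RT₂ − RT₁)/(log₂ n₂ − log₂ n₁) = (990 − 835)/(4.5850 − 3.5850) = 155.000 ms/bit.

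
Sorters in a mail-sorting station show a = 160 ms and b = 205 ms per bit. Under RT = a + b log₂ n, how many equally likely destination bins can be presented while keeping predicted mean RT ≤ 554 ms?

205·log₂ n ≤ 554 − 160 = 394, giving log₂ n ≤ 1.9220 and n ≤ 3.789. The largest whole number is 3.

3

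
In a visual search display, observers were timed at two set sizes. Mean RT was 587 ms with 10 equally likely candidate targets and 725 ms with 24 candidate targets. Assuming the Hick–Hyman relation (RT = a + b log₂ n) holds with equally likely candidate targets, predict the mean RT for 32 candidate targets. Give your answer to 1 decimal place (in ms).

With log₂ n on the abscissa the relation is linear; from the two conditions:
  b = (725 − 587) / (log₂ 24 − log₂ 10) = 138 / (4.5850 − 3.3219) = 109.261 ms/bit
  a = 587 − 109.261 × 3.3219 = 224.044 ms
Then RT(32) = 224.044 + 109.261 × log₂ 32 = 224.044 + 109.261 × 5 ≈ 770.347 ms.

770.3 ms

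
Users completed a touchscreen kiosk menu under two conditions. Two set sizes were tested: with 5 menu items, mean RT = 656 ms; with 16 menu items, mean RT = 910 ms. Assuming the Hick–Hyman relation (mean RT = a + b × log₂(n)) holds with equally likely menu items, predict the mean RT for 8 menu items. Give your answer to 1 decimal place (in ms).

RT is linear in log₂ n, so two points fix the line:
  b = (910 − 656) / (log₂ 16 − log₂ 5) = 254 / (4 − 2.3219) = 151.364 ms/bit
  a = 656 − 151.364 × 2.3219 = 304.543 ms
Then RT(8) = 304.543 + 151.364 × log₂ 8 = 304.543 + 151.364 × 3 ≈ 758.636 ms.

758.6 ms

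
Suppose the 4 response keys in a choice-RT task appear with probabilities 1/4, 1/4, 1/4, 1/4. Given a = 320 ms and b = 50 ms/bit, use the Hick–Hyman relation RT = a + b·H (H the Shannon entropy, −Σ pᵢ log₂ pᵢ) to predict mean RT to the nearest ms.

H = −Σ pᵢ log₂ pᵢ = 0.25·2 + 0.25·2 + 0.25·2 + 0.25·2 = 2.000 bits.
RT = 320 + 50 × 2.000 = 420.00 ms.

420 ms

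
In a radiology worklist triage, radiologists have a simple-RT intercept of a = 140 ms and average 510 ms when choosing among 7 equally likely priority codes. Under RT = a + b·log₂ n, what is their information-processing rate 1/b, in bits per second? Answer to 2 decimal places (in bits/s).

7.59 bits/s

b = (510 − 140)/log₂ 7 = 370/2.8074 = 131.797 ms per bit = 0.13180 s/bit; the reciprocal is 7.587 bits/s.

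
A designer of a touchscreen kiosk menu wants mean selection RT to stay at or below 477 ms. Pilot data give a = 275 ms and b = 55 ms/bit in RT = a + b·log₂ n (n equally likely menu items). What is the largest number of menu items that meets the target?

12

Set 275 + 55·log₂ n ≤ 477 → log₂ n ≤ (477 − 275)/55 = 3.6727.
So n ≤ 2^3.6727 = 12.753; the largest integer n is 12.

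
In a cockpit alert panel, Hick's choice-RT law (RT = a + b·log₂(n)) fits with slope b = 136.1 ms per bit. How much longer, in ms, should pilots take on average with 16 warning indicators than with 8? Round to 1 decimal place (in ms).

136.1 ms

ΔRT = (a + b log₂ n₂) − (a + b log₂ n₁) = b·(log₂ n₂ − log₂ n₁).
log₂(16) − log₂(8) = log₂(16/8) = log₂(2) = 1.
ΔRT = 136.1 × 1.0000 = 136.100 ms.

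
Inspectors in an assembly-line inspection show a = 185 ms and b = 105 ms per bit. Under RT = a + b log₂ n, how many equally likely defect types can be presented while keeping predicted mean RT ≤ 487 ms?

7

105·log₂ n ≤ 487 − 185 = 302, giving log₂ n ≤ 2.8762 and n ≤ 7.342. The largest whole number is 7.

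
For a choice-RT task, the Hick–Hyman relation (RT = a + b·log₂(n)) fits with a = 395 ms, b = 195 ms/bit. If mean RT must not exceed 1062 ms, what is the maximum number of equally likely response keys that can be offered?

10

195·log₂ n ≤ 1062 − 395 = 667, giving log₂ n ≤ 3.4205 and n ≤ 10.707. The largest whole number is 10.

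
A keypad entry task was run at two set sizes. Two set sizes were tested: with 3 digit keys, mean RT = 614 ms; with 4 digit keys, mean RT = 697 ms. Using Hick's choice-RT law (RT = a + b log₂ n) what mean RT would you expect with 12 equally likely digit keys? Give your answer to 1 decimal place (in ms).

RT is linear in log₂ n, so two points fix the line:
  b = (697 − 614) / (log₂ 4 − log₂ 3) = 83 / (2 − 1.5850) = 199.982 ms/bit
  a = 614 − 199.982 × 1.5850 = 297.036 ms
Then RT(12) = 297.036 + 199.982 × log₂ 12 = 297.036 + 199.982 × 3.5850 ≈ 1013.964 ms.

1014.0 ms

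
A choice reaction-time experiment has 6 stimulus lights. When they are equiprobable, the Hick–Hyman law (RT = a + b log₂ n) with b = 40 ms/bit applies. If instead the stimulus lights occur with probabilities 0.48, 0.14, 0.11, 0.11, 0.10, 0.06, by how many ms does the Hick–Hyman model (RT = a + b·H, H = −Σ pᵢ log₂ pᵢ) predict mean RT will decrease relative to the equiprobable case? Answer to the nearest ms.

The RT saving is b·ΔH. Equiprobable H₀ = log₂(6) = 2.5850 bits; with the given probabilities H = 2.1817 bits.
b·(H₀ − H) = 40 × (2.5850 − 2.1817) = 16.13 ms.

16 ms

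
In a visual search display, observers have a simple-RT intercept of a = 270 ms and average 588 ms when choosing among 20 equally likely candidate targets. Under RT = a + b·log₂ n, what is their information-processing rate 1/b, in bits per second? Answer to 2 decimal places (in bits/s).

b = (588 − 270)/log₂ 20 = 318/4.3219 = 73.578 ms per bit = 0.07358 s/bit; the reciprocal is 13.591 bits/s.

13.59 bits/s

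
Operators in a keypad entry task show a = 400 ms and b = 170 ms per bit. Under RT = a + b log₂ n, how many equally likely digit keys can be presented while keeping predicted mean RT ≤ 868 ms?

Information budget: (868 − 400)/170 = 2.7529 bits, so n ≤ 2^2.7529 = 6.741 → at most 6.

6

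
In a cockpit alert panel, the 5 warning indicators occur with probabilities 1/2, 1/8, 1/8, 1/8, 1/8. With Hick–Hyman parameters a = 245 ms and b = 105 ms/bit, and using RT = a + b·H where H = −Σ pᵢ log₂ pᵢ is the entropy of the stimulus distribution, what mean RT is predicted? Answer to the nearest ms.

Each term −pᵢ log₂ pᵢ: 0.5·1 + 0.125·3 + 0.125·3 + 0.125·3 + 0.125·3; summed, H = 2.000 bits.
Mean RT = a + bH = 245 + 105·2.000 = 455.00 ms.

455 ms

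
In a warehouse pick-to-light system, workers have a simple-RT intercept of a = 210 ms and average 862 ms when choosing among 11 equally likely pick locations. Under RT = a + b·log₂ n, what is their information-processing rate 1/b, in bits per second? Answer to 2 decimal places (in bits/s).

Choice component = 862 − 210 = 652 ms over log₂(11) = 3.4594 bits.
b = 652 / 3.4594 = 188.470 ms/bit, so 1/b = 5.306 bits/s.

5.31 bits/s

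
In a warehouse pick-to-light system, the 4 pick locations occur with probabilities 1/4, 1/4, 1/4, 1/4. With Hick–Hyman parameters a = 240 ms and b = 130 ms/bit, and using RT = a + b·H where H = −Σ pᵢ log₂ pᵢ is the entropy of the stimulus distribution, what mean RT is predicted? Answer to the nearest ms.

Each term −pᵢ log₂ pᵢ: 0.25·2 + 0.25·2 + 0.25·2 + 0.25·2; summed, H = 2.000 bits.
Mean RT = a + bH = 240 + 130·2.000 = 500.00 ms.

500 ms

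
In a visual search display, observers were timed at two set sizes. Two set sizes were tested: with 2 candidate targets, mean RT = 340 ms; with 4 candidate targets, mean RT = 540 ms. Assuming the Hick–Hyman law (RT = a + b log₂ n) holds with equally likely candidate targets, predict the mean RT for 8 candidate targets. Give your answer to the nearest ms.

740 ms

RT is linear in log₂ n, so two points fix the line:
  b = (540 − 340) / (log₂ 4 − log₂ 2) = 200 / (2 − 1) = 200 ms/bit
  a = 340 − 200 × 1 = 140 ms
Then RT(8) = 140 + 200 × log₂ 8 = 140 + 200 × 3 ≈ 740.000 ms.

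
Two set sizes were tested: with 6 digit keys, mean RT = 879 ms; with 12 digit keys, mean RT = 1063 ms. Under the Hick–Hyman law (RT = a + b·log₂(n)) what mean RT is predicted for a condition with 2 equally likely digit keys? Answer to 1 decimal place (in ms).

587.4 ms

RT is linear in log₂ n, so two points fix the line:
  b = (1063 − 879) / (log₂ 12 − log₂ 6) = 184 / (3.5850 − 2.5850) = 184.000 ms/bit
  a = 879 − 184.000 × 2.5850 = 403.367 ms
Then RT(2) = 403.367 + 184.000 × log₂ 2 = 403.367 + 184.000 × 1 ≈ 587.367 ms.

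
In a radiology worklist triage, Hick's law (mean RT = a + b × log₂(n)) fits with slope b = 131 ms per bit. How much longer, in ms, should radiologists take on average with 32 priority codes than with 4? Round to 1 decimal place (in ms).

Only the slope matters, since a is common to both: ΔRT = b·log₂(n₂/n₁).
log₂(32) − log₂(4) = log₂(32/4) = log₂(8) = 3.
ΔRT = 131 × 3.0000 = 393.000 ms.

393.0 ms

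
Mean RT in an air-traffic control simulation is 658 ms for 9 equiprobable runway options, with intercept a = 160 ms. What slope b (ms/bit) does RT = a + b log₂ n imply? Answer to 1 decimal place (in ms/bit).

157.1 ms/bit

9 alternatives carry log₂ 9 = 3.1699 bits; the choice cost is 658 − 160 = 498 ms, so b = 498/3.1699 = 157.102 ms/bit.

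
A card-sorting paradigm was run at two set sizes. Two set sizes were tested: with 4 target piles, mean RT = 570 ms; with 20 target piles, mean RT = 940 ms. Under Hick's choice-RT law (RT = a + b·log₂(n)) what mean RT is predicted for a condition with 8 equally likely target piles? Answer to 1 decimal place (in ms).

729.4 ms

Solve the two-equation system in a and b:
  b = (940 − 570) / (log₂ 20 − log₂ 4) = 370 / (4.3219 − 2) = 159.350 ms/bit
  a = 570 − 159.350 × 2 = 251.299 ms
Then RT(8) = 251.299 + 159.350 × log₂ 8 = 251.299 + 159.350 × 3 ≈ 729.350 ms.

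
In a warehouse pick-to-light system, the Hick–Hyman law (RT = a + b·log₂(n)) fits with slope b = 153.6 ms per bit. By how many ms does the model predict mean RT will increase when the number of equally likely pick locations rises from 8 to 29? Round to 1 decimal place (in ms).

285.4 ms

Only the slope matters, since a is common to both: ΔRT = b·log₂(n₂/n₁).
log₂(29) − log₂(8) = 4.8580 − 3 = 1.8580.
ΔRT = 153.6 × 1.8580 = 285.386 ms.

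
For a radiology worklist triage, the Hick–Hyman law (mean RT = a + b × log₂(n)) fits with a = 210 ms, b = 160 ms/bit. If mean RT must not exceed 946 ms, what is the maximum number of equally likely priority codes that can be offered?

160·log₂ n ≤ 946 − 210 = 736, giving log₂ n ≤ 4.6000 and n ≤ 24.251. The largest whole number is 24.

24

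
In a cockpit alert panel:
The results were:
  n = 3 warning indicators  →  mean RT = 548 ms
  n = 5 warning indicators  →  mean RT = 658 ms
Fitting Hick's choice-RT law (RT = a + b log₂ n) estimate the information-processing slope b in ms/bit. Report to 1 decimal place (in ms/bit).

The slope on a log₂ axis is (658 − 548) / (2.3219 − 1.5850) = 149.261 ms/bit.

149.3 ms/bit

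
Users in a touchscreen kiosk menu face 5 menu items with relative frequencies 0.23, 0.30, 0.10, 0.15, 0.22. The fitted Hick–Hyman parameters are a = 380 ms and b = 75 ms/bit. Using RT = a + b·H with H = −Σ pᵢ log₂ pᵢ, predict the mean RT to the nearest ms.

Entropy contributions −pᵢ log₂ pᵢ: 0.4877, 0.5211, 0.3322, 0.4105, 0.4806; sum H = 2.2321 bits.
RT = a + bH = 380 + 75·2.2321 = 547.41 ms.

547 ms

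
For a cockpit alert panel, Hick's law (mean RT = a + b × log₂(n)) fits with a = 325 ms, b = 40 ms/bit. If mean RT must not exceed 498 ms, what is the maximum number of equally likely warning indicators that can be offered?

Information budget: (498 − 325)/40 = 4.3250 bits, so n ≤ 2^4.3250 = 20.043 → at most 20.

20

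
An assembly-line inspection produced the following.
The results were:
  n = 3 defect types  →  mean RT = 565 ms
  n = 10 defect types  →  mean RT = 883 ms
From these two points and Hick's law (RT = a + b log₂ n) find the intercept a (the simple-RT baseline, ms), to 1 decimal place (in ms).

274.8 ms

The slope on a log₂ axis is (883 − 565) / (3.3219 − 1.5850) = 183.078 ms/bit.
a = RT₁ − b·log₂ n₁ = 565 − 183.078 × 1.5850 = 274.828 ms.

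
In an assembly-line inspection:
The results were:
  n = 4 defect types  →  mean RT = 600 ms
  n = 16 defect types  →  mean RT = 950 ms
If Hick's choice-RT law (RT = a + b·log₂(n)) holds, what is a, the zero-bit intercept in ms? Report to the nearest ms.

250 ms

b = (RT₂ − RT₁)/(log₂ n₂ − log₂ n₁) = (950 − 600)/(4 − 2) = 175 ms/bit.
a = RT₁ − b·log₂ n₁ = 600 − 175 × 2 = 250.000 ms.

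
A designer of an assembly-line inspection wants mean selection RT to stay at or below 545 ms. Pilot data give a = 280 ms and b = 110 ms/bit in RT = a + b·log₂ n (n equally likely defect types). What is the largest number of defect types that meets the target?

Set 280 + 110·log₂ n ≤ 545 → log₂ n ≤ (545 − 280)/110 = 2.4091.
So n ≤ 2^2.4091 = 5.311; the largest integer n is 5.

5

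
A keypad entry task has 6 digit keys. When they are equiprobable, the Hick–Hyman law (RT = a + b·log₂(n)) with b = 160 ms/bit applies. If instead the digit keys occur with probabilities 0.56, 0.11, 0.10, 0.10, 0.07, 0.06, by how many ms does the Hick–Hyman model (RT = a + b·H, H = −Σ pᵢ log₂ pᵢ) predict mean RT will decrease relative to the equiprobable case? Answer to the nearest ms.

94 ms

The RT saving is b·ΔH. Equiprobable H₀ = log₂(6) = 2.5850 bits; with the given probabilities H = 1.9952 bits.
b·(H₀ − H) = 160 × (2.5850 − 1.9952) = 94.36 ms.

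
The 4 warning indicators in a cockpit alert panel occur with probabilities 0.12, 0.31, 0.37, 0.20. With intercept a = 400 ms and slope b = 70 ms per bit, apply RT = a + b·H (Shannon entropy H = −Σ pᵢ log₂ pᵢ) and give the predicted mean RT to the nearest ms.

532 ms

H = 0.12·log₂(1/0.12) + 0.31·log₂(1/0.31) + 0.37·log₂(1/0.37) + 0.20·log₂(1/0.20) = 1.8860 bits.
RT = 400 + 70 × 1.8860 = 532.02 ms.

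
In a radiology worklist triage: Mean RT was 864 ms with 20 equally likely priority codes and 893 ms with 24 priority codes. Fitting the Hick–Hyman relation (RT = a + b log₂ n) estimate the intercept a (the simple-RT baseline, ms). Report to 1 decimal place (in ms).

Slope: b = (893 − 864) / (log₂ 24 − log₂ 20) = 29/0.2630 = 110.252 ms/bit.
Intercept: a = 864 − 110.252·log₂(20) = 387.500 ms.

387.5 ms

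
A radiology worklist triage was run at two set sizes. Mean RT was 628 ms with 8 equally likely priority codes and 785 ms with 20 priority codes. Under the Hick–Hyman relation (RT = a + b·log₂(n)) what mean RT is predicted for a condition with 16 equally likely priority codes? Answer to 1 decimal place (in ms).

RT is linear in log₂ n, so two points fix the line:
  b = (785 − 628) / (log₂ 20 − log₂ 8) = 157 / (4.3219 − 3) = 118.766 ms/bit
  a = 628 − 118.766 × 3 = 271.702 ms
Then RT(16) = 271.702 + 118.766 × log₂ 16 = 271.702 + 118.766 × 4 ≈ 746.766 ms.

746.8 ms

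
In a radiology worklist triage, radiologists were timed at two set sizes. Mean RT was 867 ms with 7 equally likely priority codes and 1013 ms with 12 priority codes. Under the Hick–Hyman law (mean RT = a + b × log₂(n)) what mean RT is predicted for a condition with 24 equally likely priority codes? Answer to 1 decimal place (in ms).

Fit slope and intercept:
  b = (1013 − 867) / (log₂ 12 − log₂ 7) = 146 / (3.5850 − 2.8074) = 187.755 ms/bit
  a = 867 − 187.755 × 2.8074 = 339.904 ms
Then RT(24) = 339.904 + 187.755 × log₂ 24 = 339.904 + 187.755 × 4.5850 ≈ 1200.755 ms.

1200.8 ms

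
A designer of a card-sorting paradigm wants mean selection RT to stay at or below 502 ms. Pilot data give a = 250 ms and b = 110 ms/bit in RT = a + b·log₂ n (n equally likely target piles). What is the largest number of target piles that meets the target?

110·log₂ n ≤ 502 − 250 = 252, giving log₂ n ≤ 2.2909 and n ≤ 4.894. The largest whole number is 4.

4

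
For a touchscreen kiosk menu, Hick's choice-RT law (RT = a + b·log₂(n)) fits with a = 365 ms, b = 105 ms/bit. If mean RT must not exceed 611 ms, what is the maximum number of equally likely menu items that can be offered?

Information budget: (611 − 365)/105 = 2.3429 bits, so n ≤ 2^2.3429 = 5.073 → at most 5.

5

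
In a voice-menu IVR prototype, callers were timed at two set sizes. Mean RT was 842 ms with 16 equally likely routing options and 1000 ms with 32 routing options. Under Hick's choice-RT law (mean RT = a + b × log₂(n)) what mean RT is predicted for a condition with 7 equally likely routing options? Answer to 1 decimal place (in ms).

Solve the two-equation system in a and b:
  b = (1000 − 842) / (log₂ 32 − log₂ 16) = 158 / (5 − 4) = 158.000 ms/bit
  a = 842 − 158.000 × 4 = 210.000 ms
Then RT(7) = 210.000 + 158.000 × log₂ 7 = 210.000 + 158.000 × 2.8074 ≈ 653.562 ms.

653.6 ms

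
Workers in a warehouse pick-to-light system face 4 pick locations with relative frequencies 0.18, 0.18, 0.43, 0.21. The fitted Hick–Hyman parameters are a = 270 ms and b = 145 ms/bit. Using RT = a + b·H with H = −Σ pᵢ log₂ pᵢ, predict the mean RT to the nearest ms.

Entropy contributions −pᵢ log₂ pᵢ: 0.4453, 0.4453, 0.5236, 0.4728; sum H = 1.8870 bits.
RT = a + bH = 270 + 145·1.8870 = 543.62 ms.

544 ms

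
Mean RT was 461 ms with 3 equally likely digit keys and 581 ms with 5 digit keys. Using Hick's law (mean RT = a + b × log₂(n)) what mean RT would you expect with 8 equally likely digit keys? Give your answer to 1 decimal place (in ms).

691.4 ms

Fit slope and intercept:
  b = (581 − 461) / (log₂ 5 − log₂ 3) = 120 / (2.3219 − 1.5850) = 162.830 ms/bit
  a = 461 − 162.830 × 1.5850 = 202.921 ms
Then RT(8) = 202.921 + 162.830 × log₂ 8 = 202.921 + 162.830 × 3 ≈ 691.410 ms.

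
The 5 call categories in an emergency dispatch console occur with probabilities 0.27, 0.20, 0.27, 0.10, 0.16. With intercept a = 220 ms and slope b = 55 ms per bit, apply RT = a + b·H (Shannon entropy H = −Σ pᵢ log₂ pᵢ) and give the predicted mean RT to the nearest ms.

343 ms

H = 0.27·log₂(1/0.27) + 0.20·log₂(1/0.20) + 0.27·log₂(1/0.27) + 0.10·log₂(1/0.10) + 0.16·log₂(1/0.16) = 2.2396 bits.
RT = 220 + 55 × 2.2396 = 343.18 ms.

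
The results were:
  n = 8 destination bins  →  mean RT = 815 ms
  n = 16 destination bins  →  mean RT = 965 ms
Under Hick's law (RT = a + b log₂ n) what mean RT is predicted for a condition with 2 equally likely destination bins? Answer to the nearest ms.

515 ms

Fit slope and intercept:
  b = (965 − 815) / (log₂ 16 − log₂ 8) = 150 / (4 − 3) = 150 ms/bit
  a = 815 − 150 × 3 = 365 ms
Then RT(2) = 365 + 150 × log₂ 2 = 365 + 150 × 1 ≈ 515.000 ms.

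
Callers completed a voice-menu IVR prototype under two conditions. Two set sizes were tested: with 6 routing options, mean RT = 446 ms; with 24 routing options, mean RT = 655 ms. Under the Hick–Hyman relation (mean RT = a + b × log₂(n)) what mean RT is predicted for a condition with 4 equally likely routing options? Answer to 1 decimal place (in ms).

Fit slope and intercept:
  b = (655 − 446) / (log₂ 24 − log₂ 6) = 209 / (4.5850 − 2.5850) = 104.500 ms/bit
  a = 446 − 104.500 × 2.5850 = 175.871 ms
Then RT(4) = 175.871 + 104.500 × log₂ 4 = 175.871 + 104.500 × 2 ≈ 384.871 ms.

384.9 ms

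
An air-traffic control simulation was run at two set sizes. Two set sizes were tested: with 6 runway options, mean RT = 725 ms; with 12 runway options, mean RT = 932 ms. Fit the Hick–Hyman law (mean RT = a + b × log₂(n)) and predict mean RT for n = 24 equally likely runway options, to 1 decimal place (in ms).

Fit slope and intercept:
  b = (932 − 725) / (log₂ 12 − log₂ 6) = 207 / (3.5850 − 2.5850) = 207.000 ms/bit
  a = 725 − 207.000 × 2.5850 = 189.913 ms
Then RT(24) = 189.913 + 207.000 × log₂ 24 = 189.913 + 207.000 × 4.5850 ≈ 1139.000 ms.

1139.0 ms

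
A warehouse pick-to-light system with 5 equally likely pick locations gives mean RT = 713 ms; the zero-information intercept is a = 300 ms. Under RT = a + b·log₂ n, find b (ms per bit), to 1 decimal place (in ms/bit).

177.9 ms/bit

b = (713 − 300) / log₂(5) = 413 / 2.3219 = 177.869 ms/bit.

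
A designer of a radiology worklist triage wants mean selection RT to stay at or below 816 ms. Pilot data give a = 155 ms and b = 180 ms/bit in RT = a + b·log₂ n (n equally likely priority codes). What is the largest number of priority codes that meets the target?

Information budget: (816 − 155)/180 = 3.6722 bits, so n ≤ 2^3.6722 = 12.748 → at most 12.

12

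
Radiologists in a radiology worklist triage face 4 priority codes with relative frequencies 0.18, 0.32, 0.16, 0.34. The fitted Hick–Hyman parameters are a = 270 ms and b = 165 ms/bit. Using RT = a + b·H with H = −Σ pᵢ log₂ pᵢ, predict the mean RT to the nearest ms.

587 ms

H = 0.18·log₂(1/0.18) + 0.32·log₂(1/0.32) + 0.16·log₂(1/0.16) + 0.34·log₂(1/0.34) = 1.9235 bits.
RT = 270 + 165 × 1.9235 = 587.38 ms.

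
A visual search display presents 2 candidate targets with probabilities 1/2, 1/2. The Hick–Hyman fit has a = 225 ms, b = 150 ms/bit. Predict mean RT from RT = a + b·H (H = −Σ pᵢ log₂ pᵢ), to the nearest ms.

H = −Σ pᵢ log₂ pᵢ = 0.5·1 + 0.5·1 = 1.000 bits.
RT = 225 + 150 × 1.000 = 375.00 ms.

375 ms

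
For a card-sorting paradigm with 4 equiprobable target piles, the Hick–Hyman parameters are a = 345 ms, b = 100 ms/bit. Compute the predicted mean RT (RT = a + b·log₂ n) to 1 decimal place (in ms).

log₂(4) = 2 bits, so RT = 345 + 100 × 2 ≈ 545.000 ms.

545.0 ms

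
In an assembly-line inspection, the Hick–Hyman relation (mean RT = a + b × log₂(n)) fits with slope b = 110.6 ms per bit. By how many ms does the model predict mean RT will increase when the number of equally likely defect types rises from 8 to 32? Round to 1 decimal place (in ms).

221.2 ms

The intercept a cancels: ΔRT = b·(log₂ n₂ − log₂ n₁) = b·log₂(n₂/n₁).
log₂(32) − log₂(8) = log₂(32/8) = log₂(4) = 2.
ΔRT = 110.6 × 2.0000 = 221.200 ms.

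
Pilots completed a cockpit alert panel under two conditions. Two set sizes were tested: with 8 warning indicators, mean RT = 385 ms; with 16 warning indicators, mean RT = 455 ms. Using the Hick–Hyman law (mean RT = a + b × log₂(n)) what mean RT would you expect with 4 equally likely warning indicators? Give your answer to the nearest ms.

With log₂ n on the abscissa the relation is linear; from the two conditions:
  b = (455 − 385) / (log₂ 16 − log₂ 8) = 70 / (4 − 3) = 70 ms/bit
  a = 385 − 70 × 3 = 175 ms
Then RT(4) = 175 + 70 × log₂ 4 = 175 + 70 × 2 ≈ 315.000 ms.

315 ms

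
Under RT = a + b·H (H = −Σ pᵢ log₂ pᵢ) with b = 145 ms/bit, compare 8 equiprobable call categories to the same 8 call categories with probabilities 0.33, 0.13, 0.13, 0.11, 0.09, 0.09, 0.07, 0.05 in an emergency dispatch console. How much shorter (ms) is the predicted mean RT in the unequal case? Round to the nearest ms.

36 ms

The RT saving is b·ΔH. Equiprobable H₀ = log₂(8) = 3.0000 bits; with the given probabilities H = 2.7534 bits.
b·(H₀ − H) = 145 × (3.0000 − 2.7534) = 35.76 ms.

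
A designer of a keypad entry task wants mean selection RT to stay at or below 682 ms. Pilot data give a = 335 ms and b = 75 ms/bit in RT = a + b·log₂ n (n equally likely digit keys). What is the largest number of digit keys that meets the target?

Information budget: (682 − 335)/75 = 4.6267 bits, so n ≤ 2^4.6267 = 24.704 → at most 24.

24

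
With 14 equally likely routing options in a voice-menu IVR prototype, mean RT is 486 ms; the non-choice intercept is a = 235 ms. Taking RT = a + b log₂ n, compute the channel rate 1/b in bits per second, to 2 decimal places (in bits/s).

Choice component = 486 − 235 = 251 ms over log₂(14) = 3.8074 bits.
b = 251 / 3.8074 = 65.925 ms/bit, so 1/b = 15.169 bits/s.

15.17 bits/s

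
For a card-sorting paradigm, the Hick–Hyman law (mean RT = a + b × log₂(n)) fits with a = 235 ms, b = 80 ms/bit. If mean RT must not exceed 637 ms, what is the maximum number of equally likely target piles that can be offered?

32

Set 235 + 80·log₂ n ≤ 637 → log₂ n ≤ (637 − 235)/80 = 5.0250.
So n ≤ 2^5.0250 = 32.559; the largest integer n is 32.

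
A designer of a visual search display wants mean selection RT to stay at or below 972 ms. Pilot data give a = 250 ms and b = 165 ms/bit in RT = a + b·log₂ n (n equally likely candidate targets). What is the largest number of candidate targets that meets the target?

20

165·log₂ n ≤ 972 − 250 = 722, giving log₂ n ≤ 4.3758 and n ≤ 20.760. The largest whole number is 20.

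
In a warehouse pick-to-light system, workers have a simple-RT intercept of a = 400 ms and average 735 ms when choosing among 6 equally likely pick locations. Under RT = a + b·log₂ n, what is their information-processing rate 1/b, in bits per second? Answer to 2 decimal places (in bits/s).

b = (735 − 400)/log₂ 6 = 335/2.5850 = 129.596 ms per bit = 0.12960 s/bit; the reciprocal is 7.716 bits/s.

7.72 bits/s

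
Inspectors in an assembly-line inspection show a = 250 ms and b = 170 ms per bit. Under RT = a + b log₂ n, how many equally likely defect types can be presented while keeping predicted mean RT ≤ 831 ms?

10

Set 250 + 170·log₂ n ≤ 831 → log₂ n ≤ (831 − 250)/170 = 3.4176.
So n ≤ 2^3.4176 = 10.686; the largest integer n is 10.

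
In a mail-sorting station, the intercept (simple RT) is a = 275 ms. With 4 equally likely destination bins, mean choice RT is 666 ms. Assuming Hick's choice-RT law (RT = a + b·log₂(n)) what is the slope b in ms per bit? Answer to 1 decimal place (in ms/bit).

195.5 ms/bit

b = (666 − 275) / log₂(4) = 391 / 2 = 195.500 ms/bit.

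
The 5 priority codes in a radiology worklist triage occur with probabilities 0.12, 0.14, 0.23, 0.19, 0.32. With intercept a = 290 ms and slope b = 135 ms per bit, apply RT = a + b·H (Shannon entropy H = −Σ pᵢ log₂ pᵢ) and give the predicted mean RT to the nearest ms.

591 ms

Entropy contributions −pᵢ log₂ pᵢ: 0.3671, 0.3971, 0.4877, 0.4552, 0.5260; sum H = 2.2331 bits.
RT = a + bH = 290 + 135·2.2331 = 591.47 ms.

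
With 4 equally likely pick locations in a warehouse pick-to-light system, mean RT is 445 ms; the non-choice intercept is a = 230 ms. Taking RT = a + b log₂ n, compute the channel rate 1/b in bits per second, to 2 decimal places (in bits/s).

9.30 bits/s

Choice component = 445 − 230 = 215 ms over log₂(4) = 2 bits.
b = 215 / 2 = 107.500 ms/bit, so 1/b = 9.302 bits/s.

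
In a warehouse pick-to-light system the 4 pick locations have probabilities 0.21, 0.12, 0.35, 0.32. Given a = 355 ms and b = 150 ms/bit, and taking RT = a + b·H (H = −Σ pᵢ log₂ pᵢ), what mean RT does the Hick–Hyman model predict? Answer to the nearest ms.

639 ms

H = 0.21·log₂(1/0.21) + 0.12·log₂(1/0.12) + 0.35·log₂(1/0.35) + 0.32·log₂(1/0.32) = 1.8960 bits.
RT = 355 + 150 × 1.8960 = 639.40 ms.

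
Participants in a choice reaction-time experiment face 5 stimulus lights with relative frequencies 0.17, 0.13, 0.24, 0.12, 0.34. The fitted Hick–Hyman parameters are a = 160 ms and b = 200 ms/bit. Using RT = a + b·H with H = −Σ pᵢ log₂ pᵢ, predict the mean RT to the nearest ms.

602 ms

H = 0.17·log₂(1/0.17) + 0.13·log₂(1/0.13) + 0.24·log₂(1/0.24) + 0.12·log₂(1/0.12) + 0.34·log₂(1/0.34) = 2.2076 bits.
RT = 160 + 200 × 2.2076 = 601.52 ms.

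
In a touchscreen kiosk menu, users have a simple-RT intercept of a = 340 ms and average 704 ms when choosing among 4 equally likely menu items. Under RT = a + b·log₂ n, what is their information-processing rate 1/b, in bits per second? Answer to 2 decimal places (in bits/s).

b = (704 − 340)/log₂ 4 = 364/2 = 182.000 ms per bit = 0.18200 s/bit; the reciprocal is 5.495 bits/s.

5.49 bits/s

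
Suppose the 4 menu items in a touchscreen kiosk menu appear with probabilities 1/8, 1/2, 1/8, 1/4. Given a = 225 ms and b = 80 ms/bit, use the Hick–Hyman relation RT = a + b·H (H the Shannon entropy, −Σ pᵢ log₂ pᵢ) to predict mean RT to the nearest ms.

365 ms

Each term −pᵢ log₂ pᵢ: 0.125·3 + 0.5·1 + 0.125·3 + 0.25·2; summed, H = 1.750 bits.
Mean RT = a + bH = 225 + 80·1.750 = 365.00 ms.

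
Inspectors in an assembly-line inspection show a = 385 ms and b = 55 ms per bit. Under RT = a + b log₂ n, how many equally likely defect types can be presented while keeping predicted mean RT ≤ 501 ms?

4

55·log₂ n ≤ 501 − 385 = 116, giving log₂ n ≤ 2.1091 and n ≤ 4.314. The largest whole number is 4.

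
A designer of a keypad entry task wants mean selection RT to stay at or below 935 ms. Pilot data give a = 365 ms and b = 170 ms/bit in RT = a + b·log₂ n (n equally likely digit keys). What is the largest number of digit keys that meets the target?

170·log₂ n ≤ 935 − 365 = 570, giving log₂ n ≤ 3.3529 and n ≤ 10.217. The largest whole number is 10.

10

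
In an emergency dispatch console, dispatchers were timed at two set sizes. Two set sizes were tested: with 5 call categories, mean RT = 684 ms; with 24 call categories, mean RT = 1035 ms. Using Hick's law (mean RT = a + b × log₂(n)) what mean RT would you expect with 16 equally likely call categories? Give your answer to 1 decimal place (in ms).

Solve the two-equation system in a and b:
  b = (1035 − 684) / (log₂ 24 − log₂ 5) = 351 / (4.5850 − 2.3219) = 155.101 ms/bit
  a = 684 − 155.101 × 2.3219 = 323.866 ms
Then RT(16) = 323.866 + 155.101 × log₂ 16 = 323.866 + 155.101 × 4 ≈ 944.271 ms.

944.3 ms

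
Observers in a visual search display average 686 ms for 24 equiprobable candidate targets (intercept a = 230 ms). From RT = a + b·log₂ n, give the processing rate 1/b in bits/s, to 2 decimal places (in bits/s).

b = (686 − 230)/log₂ 24 = 456/4.5850 = 99.456 ms per bit = 0.09946 s/bit; the reciprocal is 10.055 bits/s.

10.05 bits/s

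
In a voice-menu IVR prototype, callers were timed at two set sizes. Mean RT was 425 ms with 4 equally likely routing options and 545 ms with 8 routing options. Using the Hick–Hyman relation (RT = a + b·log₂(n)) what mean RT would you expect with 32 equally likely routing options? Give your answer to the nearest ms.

Solve the two-equation system in a and b:
  b = (545 − 425) / (log₂ 8 − log₂ 4) = 120 / (3 − 2) = 120 ms/bit
  a = 425 − 120 × 2 = 185 ms
Then RT(32) = 185 + 120 × log₂ 32 = 185 + 120 × 5 ≈ 785.000 ms.

785 ms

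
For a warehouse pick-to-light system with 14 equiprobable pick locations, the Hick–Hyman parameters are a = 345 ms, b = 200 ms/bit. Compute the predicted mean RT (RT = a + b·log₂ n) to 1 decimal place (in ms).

log₂(14) = 3.8074 bits, so RT = 345 + 200 × 3.8074 ≈ 1106.471 ms.

1106.5 ms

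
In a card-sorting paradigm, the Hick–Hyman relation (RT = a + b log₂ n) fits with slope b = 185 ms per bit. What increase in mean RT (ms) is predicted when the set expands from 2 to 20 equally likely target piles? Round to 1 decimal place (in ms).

The intercept a cancels: ΔRT = b·(log₂ n₂ − log₂ n₁) = b·log₂(n₂/n₁).
log₂(20) − log₂(2) = 4.3219 − 1 = 3.3219.
ΔRT = 185 × 3.3219 = 614.557 ms.

614.6 ms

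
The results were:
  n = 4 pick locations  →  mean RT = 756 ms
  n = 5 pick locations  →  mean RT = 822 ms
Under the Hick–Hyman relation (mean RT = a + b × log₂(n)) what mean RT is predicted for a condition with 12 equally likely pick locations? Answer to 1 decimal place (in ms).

With log₂ n on the abscissa the relation is linear; from the two conditions:
  b = (822 − 756) / (log₂ 5 − log₂ 4) = 66 / (2.3219 − 2) = 205.015 ms/bit
  a = 756 − 205.015 × 2 = 345.971 ms
Then RT(12) = 345.971 + 205.015 × log₂ 12 = 345.971 + 205.015 × 3.5850 ≈ 1080.941 ms.

1080.9 ms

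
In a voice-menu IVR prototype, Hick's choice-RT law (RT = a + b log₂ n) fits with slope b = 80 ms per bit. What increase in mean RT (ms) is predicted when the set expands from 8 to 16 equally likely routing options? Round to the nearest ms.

ΔRT = (a + b log₂ n₂) − (a + b log₂ n₁) = b·(log₂ n₂ − log₂ n₁).
log₂(16) − log₂(8) = log₂(16/8) = log₂(2) = 1.
ΔRT = 80 × 1.0000 = 80.000 ms.

80 ms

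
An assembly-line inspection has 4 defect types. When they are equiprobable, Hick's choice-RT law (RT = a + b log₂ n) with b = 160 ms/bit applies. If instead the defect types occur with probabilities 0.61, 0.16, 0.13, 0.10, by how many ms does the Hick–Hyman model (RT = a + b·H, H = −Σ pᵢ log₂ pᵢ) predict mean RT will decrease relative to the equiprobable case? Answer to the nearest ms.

The RT saving is b·ΔH. Equiprobable H₀ = log₂(4) = 2.0000 bits; with the given probabilities H = 1.5729 bits.
b·(H₀ − H) = 160 × (2.0000 − 1.5729) = 68.34 ms.

68 ms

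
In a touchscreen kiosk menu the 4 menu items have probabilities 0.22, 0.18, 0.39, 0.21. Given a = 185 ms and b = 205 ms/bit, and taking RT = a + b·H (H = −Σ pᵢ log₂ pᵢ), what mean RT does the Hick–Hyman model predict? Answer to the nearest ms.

580 ms

Entropy contributions −pᵢ log₂ pᵢ: 0.4806, 0.4453, 0.5298, 0.4728; sum H = 1.9285 bits.
RT = a + bH = 185 + 205·1.9285 = 580.34 ms.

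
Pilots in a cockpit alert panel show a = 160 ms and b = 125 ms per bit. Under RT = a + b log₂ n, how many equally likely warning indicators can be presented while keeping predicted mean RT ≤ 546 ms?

8

125·log₂ n ≤ 546 − 160 = 386, giving log₂ n ≤ 3.0880 and n ≤ 8.503. The largest whole number is 8.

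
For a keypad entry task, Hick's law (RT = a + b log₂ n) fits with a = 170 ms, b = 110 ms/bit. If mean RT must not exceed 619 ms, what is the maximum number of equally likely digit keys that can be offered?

16

Information budget: (619 − 170)/110 = 4.0818 bits, so n ≤ 2^4.0818 = 16.934 → at most 16.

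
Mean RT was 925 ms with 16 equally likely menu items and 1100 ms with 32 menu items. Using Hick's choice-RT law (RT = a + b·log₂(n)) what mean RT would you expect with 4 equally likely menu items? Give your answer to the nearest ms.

575 ms

RT is linear in log₂ n, so two points fix the line:
  b = (1100 − 925) / (log₂ 32 − log₂ 16) = 175 / (5 − 4) = 175 ms/bit
  a = 925 − 175 × 4 = 225 ms
Then RT(4) = 225 + 175 × log₂ 4 = 225 + 175 × 2 ≈ 575.000 ms.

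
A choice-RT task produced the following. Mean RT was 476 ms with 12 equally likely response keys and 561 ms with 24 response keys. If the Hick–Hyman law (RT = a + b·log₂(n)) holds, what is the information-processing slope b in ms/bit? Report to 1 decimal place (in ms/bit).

b = (RT₂ − RT₁)/(log₂ n₂ − log₂ n₁) = (561 − 476)/(4.5850 − 3.5850) = 85.000 ms/bit.

85.0 ms/bit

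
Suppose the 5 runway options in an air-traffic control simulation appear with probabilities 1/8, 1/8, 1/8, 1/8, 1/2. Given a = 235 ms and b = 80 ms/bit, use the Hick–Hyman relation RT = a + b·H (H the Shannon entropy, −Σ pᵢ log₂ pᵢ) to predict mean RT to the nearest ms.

H = −Σ pᵢ log₂ pᵢ = 0.125·3 + 0.125·3 + 0.125·3 + 0.125·3 + 0.5·1 = 2.000 bits.
RT = 235 + 80 × 2.000 = 395.00 ms.

395 ms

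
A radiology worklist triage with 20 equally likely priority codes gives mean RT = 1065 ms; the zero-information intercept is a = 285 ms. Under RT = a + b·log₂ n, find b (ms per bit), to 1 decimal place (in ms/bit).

180.5 ms/bit

20 alternatives carry log₂ 20 = 4.3219 bits; the choice cost is 1065 − 285 = 780 ms, so b = 780/4.3219 = 180.475 ms/bit.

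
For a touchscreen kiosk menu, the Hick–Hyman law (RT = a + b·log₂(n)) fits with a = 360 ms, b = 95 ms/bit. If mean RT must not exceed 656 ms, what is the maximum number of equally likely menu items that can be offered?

95·log₂ n ≤ 656 − 360 = 296, giving log₂ n ≤ 3.1158 and n ≤ 8.669. The largest whole number is 8.

8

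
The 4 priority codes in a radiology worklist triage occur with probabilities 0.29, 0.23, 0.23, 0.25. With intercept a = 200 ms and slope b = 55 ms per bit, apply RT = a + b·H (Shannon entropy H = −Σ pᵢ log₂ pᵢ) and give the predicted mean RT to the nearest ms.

310 ms

H = 0.29·log₂(1/0.29) + 0.23·log₂(1/0.23) + 0.23·log₂(1/0.23) + 0.25·log₂(1/0.25) = 1.9932 bits.
RT = 200 + 55 × 1.9932 = 309.63 ms.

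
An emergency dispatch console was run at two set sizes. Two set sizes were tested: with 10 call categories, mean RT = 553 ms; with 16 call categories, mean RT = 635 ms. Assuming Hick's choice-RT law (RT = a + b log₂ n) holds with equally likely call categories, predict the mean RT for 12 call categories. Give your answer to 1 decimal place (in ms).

584.8 ms

Fit slope and intercept:
  b = (635 − 553) / (log₂ 16 − log₂ 10) = 82 / (4 − 3.3219) = 120.931 ms/bit
  a = 553 − 120.931 × 3.3219 = 151.275 ms
Then RT(12) = 151.275 + 120.931 × log₂ 12 = 151.275 + 120.931 × 3.5850 ≈ 584.809 ms.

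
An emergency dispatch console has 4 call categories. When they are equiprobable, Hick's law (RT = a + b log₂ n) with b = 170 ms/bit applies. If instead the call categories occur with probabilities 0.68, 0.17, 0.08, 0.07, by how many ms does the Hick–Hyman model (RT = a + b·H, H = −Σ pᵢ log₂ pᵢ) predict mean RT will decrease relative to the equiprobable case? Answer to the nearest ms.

Equiprobable entropy H₀ = log₂ 4 = 2.0000 bits.
Skewed entropy H = −Σ pᵢ log₂ pᵢ = 1.3730 bits.
ΔRT = b·(H₀ − H) = 170 × 0.6270 = 106.59 ms.

107 ms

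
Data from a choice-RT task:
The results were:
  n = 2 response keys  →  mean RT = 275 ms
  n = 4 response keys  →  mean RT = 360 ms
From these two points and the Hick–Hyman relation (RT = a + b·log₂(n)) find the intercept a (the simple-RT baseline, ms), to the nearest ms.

190 ms

The slope on a log₂ axis is (360 − 275) / (2 − 1) = 85 ms/bit.
Intercept: a = 275 − 85·log₂(2) = 190.000 ms.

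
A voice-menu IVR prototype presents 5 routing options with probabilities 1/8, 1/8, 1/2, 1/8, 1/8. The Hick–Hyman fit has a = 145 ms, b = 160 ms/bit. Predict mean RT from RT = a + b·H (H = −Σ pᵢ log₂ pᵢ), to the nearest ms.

465 ms

H = −Σ pᵢ log₂ pᵢ = 0.125·3 + 0.125·3 + 0.5·1 + 0.125·3 + 0.125·3 = 2.000 bits.
RT = 145 + 160 × 2.000 = 465.00 ms.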